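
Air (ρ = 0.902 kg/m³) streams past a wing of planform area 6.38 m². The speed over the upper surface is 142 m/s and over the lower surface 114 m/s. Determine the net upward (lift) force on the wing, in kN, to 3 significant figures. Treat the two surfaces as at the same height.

With equal heights on the two surfaces, Bernoulli gives P_lower − P_upper = ½ρ(v_upper² − v_lower²).
ΔP = ½·0.902·(142² − 114²) = 3230 Pa.
Lift = ΔP · A = 3230 × 6.38 = 20600 N.

F ≈ 20.6 kN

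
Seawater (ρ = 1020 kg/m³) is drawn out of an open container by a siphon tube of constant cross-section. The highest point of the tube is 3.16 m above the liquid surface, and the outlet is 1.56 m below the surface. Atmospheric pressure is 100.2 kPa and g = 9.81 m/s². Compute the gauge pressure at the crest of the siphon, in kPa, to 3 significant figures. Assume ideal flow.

From the surface to the outlet (both open to atmosphere, surface at rest): v = √(2g·h_out) = √(2·9.81·1.56) = 5.53 m/s.
The bore is uniform, so the speed at the crest is the same v. Bernoulli surface→crest: P_atm = P_top + ½ρv² + ρg·h_top.
P_top = 100200 − ½·1020·5.53² − 1020·9.81·3.16 = 53000 Pa. So P_gauge = P_top − P_atm = -47200 Pa.

P_gauge ≈ -47.2 kPa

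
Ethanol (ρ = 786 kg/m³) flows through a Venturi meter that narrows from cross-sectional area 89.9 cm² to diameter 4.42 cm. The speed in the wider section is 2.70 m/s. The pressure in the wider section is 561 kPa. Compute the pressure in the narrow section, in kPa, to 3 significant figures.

P₂ = 466 kPa

The volume flow rate is constant, so v₂ = (A₁/A₂)v₁ = (89.9/15.3)·2.70 = 15.8 m/s.
Along the horizontal streamline, P + ½ρv² is constant.
P₂ = P₁ − ½ρ(v₂² − v₁²) = 561000 − ½·786·(15.8² − 2.70²) = 561000 − 95500 = 466000 Pa.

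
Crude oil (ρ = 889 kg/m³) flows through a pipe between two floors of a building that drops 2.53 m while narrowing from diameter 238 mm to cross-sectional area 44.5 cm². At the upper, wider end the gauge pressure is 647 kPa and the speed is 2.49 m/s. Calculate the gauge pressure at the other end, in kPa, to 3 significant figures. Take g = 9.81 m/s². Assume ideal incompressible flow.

Continuity gives A₁v₁ = A₂v₂, so v₂ = (445 cm²)/(44.5 cm²) × 2.49 m/s = 24.9 m/s.
Applying Bernoulli between the two ends and solving for P₂: P₂ = P₁ + ½ρ(v₁² − v₂²) − ρgΔh.
P₂ = 647000 + ½·889·(2.49² − 24.9²) − 889·9.81·(−2.53) = 647000 + (-273000) − (-22100) = 396000 Pa.

396 kPa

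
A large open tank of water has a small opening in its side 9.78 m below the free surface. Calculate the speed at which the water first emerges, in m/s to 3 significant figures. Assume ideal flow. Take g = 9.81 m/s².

Torricelli's result v = √(2gh) gives v = √(2·9.81·9.78) = 13.9 m/s.

v = 13.9 m/s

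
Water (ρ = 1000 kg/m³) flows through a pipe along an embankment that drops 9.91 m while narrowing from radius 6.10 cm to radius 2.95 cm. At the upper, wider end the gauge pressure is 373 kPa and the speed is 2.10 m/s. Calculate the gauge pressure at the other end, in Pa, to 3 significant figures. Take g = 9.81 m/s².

P₂ ≈ 432000 Pa

The volume flow rate is constant, so v₂ = (A₁/A₂)v₁ = (117/27.3)·2.10 = 8.98 m/s.
Bernoulli: P₁ + ½ρv₁² + ρg h₁ = P₂ + ½ρv₂² + ρg h₂, so P₂ = P₁ + ½ρ(v₁² − v₂²) − ρg(h₂ − h₁).
P₂ = 373000 + ½·1000·(2.10² − 8.98²) − 1000·9.81·(−9.91) = 373000 + (-38100) − (-97200) = 432000 Pa.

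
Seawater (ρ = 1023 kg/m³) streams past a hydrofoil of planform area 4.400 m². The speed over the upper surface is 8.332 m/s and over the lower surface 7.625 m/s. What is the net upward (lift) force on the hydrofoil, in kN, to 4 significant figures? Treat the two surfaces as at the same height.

The faster flow above has the lower pressure; Bernoulli (same height) gives ΔP = ½ρ(v_up² − v_low²).
ΔP = ½·1023·(8.332² − 7.625²) = 5771 Pa.
Lift = ΔP · A = 5771 × 4.400 = 25390 N.

25.39 kN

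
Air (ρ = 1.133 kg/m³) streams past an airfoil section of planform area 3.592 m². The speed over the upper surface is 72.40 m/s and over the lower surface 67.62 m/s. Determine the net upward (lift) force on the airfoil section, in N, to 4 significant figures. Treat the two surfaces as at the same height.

F ≈ 1362 N

The faster flow above has the lower pressure; Bernoulli (same height) gives ΔP = ½ρ(v_up² − v_low²).
ΔP = ½·1.133·(72.40² − 67.62²) = 379.2 Pa.
Lift = ΔP · A = 379.2 × 3.592 = 1362 N.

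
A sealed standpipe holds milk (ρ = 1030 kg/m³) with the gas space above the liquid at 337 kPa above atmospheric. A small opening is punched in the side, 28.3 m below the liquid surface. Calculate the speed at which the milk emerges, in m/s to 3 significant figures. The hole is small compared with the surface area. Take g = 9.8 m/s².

v ≈ 34.8 m/s

Take point 1 at the surface (v₁ ≈ 0) and point 2 at the hole (at atmospheric pressure). Bernoulli: P₁ + ρg h = P_atm + ½ρv₂².
With P₁ − P_atm = 337000 Pa, v₂ = √(2gh + 2ΔP/ρ) = √(2·9.8·28.3 + 2·337000/1030) = 34.8 m/s.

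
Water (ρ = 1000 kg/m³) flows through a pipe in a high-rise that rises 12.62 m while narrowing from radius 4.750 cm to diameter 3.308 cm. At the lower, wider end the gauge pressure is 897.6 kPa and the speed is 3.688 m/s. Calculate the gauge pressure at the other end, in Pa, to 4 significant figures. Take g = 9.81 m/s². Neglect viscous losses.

P₂ = 318000 Pa

Mass conservation (A₁v₁ = A₂v₂) gives v₂ = 3.688 × 70.88/8.595 = 30.42 m/s.
Applying Bernoulli between the two ends and solving for P₂: P₂ = P₁ + ½ρ(v₁² − v₂²) − ρgΔh.
P₂ = 897600 + ½·1000·(3.688² − 30.42²) − 1000·9.81·(+12.62) = 897600 + (-455800) − (123800) = 318000 Pa.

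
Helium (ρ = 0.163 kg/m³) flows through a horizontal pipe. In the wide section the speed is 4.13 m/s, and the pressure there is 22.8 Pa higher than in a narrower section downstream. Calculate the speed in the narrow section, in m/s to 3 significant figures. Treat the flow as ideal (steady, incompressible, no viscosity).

v₂ ≈ 17.2 m/s

With h₁ = h₂, rearranging Bernoulli gives v₂ = √(v₁² + 2ΔP/ρ).
v₂ = √(4.13² + 2·22.8/0.163) = √(17.1 + 280) = 17.2 m/s.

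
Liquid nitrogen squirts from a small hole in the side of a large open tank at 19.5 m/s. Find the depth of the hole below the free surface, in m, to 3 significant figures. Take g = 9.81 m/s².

Torricelli: v = √(2gh), so h = v²/(2g).
h = 19.5²/(2·9.81) = 380/19.62 = 19.4 m.

h ≈ 19.4 m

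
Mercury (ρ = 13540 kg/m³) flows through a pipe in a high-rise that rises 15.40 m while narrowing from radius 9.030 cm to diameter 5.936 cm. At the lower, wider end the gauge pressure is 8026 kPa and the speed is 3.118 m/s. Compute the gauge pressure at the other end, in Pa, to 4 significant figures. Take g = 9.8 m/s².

Mass conservation (A₁v₁ = A₂v₂) gives v₂ = 3.118 × 256.2/27.67 = 28.86 m/s.
Energy conservation along the streamline gives P₂ = P₁ − ½ρ(v₂² − v₁²) − ρg(h₂ − h₁).
P₂ = 8026000 + ½·13540·(3.118² − 28.86²) − 13540·9.8·(+15.40) = 8026000 + (-5574000) − (2043000) = 408900 Pa.

P₂ ≈ 408900 Pa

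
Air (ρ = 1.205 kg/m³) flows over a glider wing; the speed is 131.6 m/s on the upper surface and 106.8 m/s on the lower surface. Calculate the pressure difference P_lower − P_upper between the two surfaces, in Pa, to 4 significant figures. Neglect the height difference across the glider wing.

ΔP = 3562 Pa

Bernoulli (same height): P_lower − P_upper = ½ρ(v_upper² − v_lower²).
ΔP = ½·1.205·(131.6² − 106.8²) = 3562 Pa.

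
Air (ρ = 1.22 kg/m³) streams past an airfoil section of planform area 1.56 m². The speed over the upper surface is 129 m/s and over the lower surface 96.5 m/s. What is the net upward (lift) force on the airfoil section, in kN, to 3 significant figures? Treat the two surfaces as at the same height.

The faster flow above has the lower pressure; Bernoulli (same height) gives ΔP = ½ρ(v_up² − v_low²).
ΔP = ½·1.22·(129² − 96.5²) = 4470 Pa.
Lift = ΔP · A = 4470 × 1.56 = 6970 N.

F ≈ 6.97 kN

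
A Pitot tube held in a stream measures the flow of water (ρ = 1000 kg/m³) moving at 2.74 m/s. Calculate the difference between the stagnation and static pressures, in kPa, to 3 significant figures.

ΔP ≈ 3.75 kPa

At the stagnation point the flow is brought to rest, so Bernoulli gives P_stag − P_static = ½ρv².
ΔP = ½·1000·2.74² = 3750 Pa.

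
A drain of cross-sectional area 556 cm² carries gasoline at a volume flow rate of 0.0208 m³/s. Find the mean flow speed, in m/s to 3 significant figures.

Q = 0.0208 m³/s = 0.0208 m³/s.
v = Q/A = 0.0208 / 0.0556 = 0.374 m/s.

v = 0.374 m/s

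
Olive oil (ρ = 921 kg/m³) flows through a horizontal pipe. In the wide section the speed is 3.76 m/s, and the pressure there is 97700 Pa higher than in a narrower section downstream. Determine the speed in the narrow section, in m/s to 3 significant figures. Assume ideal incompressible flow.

15.0 m/s

Horizontal Bernoulli: P₁ + ½ρv₁² = P₂ + ½ρv₂², so v₂² = v₁² + 2(P₁ − P₂)/ρ.
v₂ = √(3.76² + 2·97700/921) = √(14.1 + 212) = 15.0 m/s.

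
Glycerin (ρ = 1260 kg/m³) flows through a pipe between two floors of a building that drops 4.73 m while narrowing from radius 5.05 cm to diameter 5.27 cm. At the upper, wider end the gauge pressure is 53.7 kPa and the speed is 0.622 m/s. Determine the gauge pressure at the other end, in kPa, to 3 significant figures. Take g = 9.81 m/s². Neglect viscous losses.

P₂ ≈ 109 kPa

Mass conservation (A₁v₁ = A₂v₂) gives v₂ = 0.622 × 80.1/21.8 = 2.28 m/s.
Applying Bernoulli between the two ends and solving for P₂: P₂ = P₁ + ½ρ(v₁² − v₂²) − ρgΔh.
P₂ = 53700 + ½·1260·(0.622² − 2.28²) − 1260·9.81·(−4.73) = 53700 + (-3040) − (-58500) = 109000 Pa.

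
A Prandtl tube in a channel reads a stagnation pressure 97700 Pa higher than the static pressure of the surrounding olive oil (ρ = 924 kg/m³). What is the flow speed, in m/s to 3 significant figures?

v ≈ 14.5 m/s

At the stagnation point the flow is brought to rest, so Bernoulli gives P_stag − P_static = ½ρv².
v = √(2ΔP/ρ) = √(2·97700/924) = 14.5 m/s.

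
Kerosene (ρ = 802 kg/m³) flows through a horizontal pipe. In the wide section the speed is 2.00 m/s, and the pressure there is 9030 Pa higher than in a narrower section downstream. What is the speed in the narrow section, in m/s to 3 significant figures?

Horizontal Bernoulli: P₁ + ½ρv₁² = P₂ + ½ρv₂², so v₂² = v₁² + 2(P₁ − P₂)/ρ.
v₂ = √(2.00² + 2·9030/802) = √(4.00 + 22.5) = 5.15 m/s.

v₂ = 5.15 m/s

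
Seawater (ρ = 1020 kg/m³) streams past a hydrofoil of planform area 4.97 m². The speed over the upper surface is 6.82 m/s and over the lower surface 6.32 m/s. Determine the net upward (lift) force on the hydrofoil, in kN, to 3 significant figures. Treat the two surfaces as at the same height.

The faster flow above has the lower pressure; Bernoulli (same height) gives ΔP = ½ρ(v_up² − v_low²).
ΔP = ½·1020·(6.82² − 6.32²) = 3350 Pa.
Lift = ΔP · A = 3350 × 4.97 = 16700 N.

F ≈ 16.7 kN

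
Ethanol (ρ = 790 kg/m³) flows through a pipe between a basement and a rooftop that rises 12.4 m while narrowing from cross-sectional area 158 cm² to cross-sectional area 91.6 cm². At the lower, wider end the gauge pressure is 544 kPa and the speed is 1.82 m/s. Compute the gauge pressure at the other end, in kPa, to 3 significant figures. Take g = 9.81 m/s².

The volume flow rate is constant, so v₂ = (A₁/A₂)v₁ = (158/91.6)·1.82 = 3.14 m/s.
Applying Bernoulli between the two ends and solving for P₂: P₂ = P₁ + ½ρ(v₁² − v₂²) − ρgΔh.
P₂ = 544000 + ½·790·(1.82² − 3.14²) − 790·9.81·(+12.4) = 544000 + (-2580) − (96100) = 445000 Pa.

445 kPa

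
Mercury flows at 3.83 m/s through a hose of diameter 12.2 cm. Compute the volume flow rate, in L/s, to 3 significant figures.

Q = A·v = 0.0117 m² × 3.83 m/s = 0.0448 m³/s.
Converting: 0.0448 m³/s × 1000 = 44.8 L/s.

Q ≈ 44.8 L/s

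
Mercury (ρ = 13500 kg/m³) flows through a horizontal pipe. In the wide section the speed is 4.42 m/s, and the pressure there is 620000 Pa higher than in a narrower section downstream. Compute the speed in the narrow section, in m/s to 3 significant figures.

v₂ ≈ 10.6 m/s

Along the level pipe P + ½ρv² is conserved, hence v₂² = v₁² + 2(P₁ − P₂)/ρ.
v₂ = √(4.42² + 2·620000/13500) = √(19.5 + 91.9) = 10.6 m/s.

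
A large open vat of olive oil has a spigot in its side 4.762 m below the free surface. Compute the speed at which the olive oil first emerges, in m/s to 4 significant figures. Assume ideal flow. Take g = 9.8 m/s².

v ≈ 9.661 m/s

Torricelli's result v = √(2gh) gives v = √(2·9.8·4.762) = 9.661 m/s.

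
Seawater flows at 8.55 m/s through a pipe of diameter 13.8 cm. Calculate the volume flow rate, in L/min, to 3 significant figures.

Q ≈ 7670 L/min

Q = A·v = 0.0150 m² × 8.55 m/s = 0.128 m³/s.
Converting: 0.128 m³/s × 60000 = 7670 L/min.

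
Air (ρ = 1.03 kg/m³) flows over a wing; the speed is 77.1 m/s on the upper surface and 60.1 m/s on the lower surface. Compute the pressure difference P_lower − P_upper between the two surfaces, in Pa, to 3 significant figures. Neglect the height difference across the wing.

ΔP ≈ 1200 Pa

The pressure is lower where the speed is higher: ΔP = ½ρ(v_up² − v_low²).
ΔP = ½·1.03·(77.1² − 60.1²) = 1200 Pa.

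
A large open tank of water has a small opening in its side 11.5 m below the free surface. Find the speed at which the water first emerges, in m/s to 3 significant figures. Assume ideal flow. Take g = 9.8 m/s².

v ≈ 15.0 m/s

Torricelli's result v = √(2gh) gives v = √(2·9.8·11.5) = 15.0 m/s.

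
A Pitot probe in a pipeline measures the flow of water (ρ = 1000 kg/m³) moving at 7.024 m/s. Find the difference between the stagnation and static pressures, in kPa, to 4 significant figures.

ΔP ≈ 24.67 kPa

At the stagnation point the flow is brought to rest, so Bernoulli gives P_stag − P_static = ½ρv².
ΔP = ½·1000·7.024² = 24670 Pa.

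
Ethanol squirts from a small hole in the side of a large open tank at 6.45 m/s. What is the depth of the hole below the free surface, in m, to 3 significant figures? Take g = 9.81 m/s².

Inverting v = √(2gh) gives h = v² / 2g.
h = 6.45²/(2·9.81) = 41.6/19.62 = 2.12 m.

h ≈ 2.12 m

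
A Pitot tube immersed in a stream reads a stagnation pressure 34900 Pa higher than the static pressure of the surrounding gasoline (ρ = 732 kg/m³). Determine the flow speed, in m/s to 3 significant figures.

v ≈ 9.76 m/s

At the stagnation point the flow is brought to rest, so Bernoulli gives P_stag − P_static = ½ρv².
v = √(2ΔP/ρ) = √(2·34900/732) = 9.76 m/s.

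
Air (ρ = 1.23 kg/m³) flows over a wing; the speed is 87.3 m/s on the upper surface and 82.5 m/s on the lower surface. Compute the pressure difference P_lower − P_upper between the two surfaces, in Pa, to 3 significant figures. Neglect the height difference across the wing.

The pressure is lower where the speed is higher: ΔP = ½ρ(v_up² − v_low²).
ΔP = ½·1.23·(87.3² − 82.5²) = 501 Pa.

ΔP ≈ 501 Pa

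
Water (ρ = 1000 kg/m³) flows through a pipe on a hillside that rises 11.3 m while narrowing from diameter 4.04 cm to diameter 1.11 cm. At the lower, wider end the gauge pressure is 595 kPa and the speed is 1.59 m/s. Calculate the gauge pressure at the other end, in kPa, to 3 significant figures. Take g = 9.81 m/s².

P₂ = 264 kPa

The volume flow rate is constant, so v₂ = (A₁/A₂)v₁ = (12.8/0.968)·1.59 = 21.1 m/s.
Applying Bernoulli between the two ends and solving for P₂: P₂ = P₁ + ½ρ(v₁² − v₂²) − ρgΔh.
P₂ = 595000 + ½·1000·(1.59² − 21.1²) − 1000·9.81·(+11.3) = 595000 + (-221000) − (111000) = 264000 Pa.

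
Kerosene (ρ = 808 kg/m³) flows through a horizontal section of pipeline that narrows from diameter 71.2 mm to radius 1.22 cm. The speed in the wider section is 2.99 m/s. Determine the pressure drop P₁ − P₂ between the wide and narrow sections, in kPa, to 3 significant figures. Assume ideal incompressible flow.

ΔP = 258 kPa

Continuity gives A₁v₁ = A₂v₂, so v₂ = (39.8 cm²)/(4.68 cm²) × 2.99 m/s = 25.5 m/s.
The pipe is horizontal, so Bernoulli reduces to P₁ + ½ρv₁² = P₂ + ½ρv₂².
P₁ − P₂ = ½·808·(25.5² − 2.99²) = ½·808·639 = 258000 Pa.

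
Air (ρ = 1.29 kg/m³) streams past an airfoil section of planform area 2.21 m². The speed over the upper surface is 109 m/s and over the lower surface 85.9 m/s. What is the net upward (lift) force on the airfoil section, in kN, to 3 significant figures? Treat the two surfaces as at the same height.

F ≈ 6.42 kN

From P + ½ρv² = const at equal height, P_low − P_up = ½ρ(v_up² − v_low²).
ΔP = ½·1.29·(109² − 85.9²) = 2900 Pa.
Lift = ΔP · A = 2900 × 2.21 = 6420 N.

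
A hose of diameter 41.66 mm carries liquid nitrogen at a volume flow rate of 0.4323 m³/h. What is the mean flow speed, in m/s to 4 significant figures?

v = 0.08810 m/s

Q = 0.4323 m³/h = 0.0001201 m³/s.
v = Q/A = 0.0001201 / 0.001363 = 0.08810 m/s.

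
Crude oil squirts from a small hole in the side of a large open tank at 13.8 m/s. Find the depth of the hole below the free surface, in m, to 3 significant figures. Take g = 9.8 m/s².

Torricelli: v = √(2gh), so h = v²/(2g).
h = 13.8²/(2·9.8) = 190/19.60 = 9.72 m.

h ≈ 9.72 m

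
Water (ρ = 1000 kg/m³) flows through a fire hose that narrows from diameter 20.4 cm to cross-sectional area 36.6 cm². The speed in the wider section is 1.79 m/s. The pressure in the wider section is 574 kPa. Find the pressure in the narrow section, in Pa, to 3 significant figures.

P₂ ≈ 448000 Pa

By continuity, v₂ = v₁·A₁/A₂ = 1.79·(327/36.6) = 16.0 m/s.
With no height change, Bernoulli's equation is P₁ + ½ρv₁² = P₂ + ½ρv₂².
P₂ = P₁ − ½ρ(v₂² − v₁²) = 574000 − ½·1000·(16.0² − 1.79²) = 574000 − 126000 = 448000 Pa.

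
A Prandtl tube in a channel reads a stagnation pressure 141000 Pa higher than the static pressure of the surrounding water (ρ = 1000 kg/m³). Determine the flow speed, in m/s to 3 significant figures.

v = 16.8 m/s

The dynamic pressure equals the rise in static pressure at the stagnation point: ΔP = ½ρv².
v = √(2ΔP/ρ) = √(2·141000/1000) = 16.8 m/s.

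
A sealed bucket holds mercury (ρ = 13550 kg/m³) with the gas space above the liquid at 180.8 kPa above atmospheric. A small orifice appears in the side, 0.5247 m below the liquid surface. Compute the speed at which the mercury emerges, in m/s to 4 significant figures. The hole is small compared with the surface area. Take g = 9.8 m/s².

Take point 1 at the surface (v₁ ≈ 0) and point 2 at the hole (at atmospheric pressure). Bernoulli: P₁ + ρg h = P_atm + ½ρv₂².
With P₁ − P_atm = 180800 Pa, v₂ = √(2gh + 2ΔP/ρ) = √(2·9.8·0.5247 + 2·180800/13550) = 6.080 m/s.

v = 6.080 m/s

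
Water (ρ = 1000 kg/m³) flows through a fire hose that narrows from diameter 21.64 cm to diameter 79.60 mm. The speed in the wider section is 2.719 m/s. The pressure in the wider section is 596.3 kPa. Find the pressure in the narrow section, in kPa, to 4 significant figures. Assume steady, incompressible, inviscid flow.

398.1 kPa

Continuity gives A₁v₁ = A₂v₂, so v₂ = (367.8 cm²)/(49.76 cm²) × 2.719 m/s = 20.10 m/s.
Along the horizontal streamline, P + ½ρv² is constant.
P₂ = P₁ − ½ρ(v₂² − v₁²) = 596300 − ½·1000·(20.10² − 2.719²) = 596300 − 198200 = 398100 Pa.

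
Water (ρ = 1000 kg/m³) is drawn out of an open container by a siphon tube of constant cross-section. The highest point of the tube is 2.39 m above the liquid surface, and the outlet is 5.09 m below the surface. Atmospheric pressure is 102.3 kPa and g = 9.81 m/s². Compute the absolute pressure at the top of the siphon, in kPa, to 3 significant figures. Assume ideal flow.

Bernoulli surface→outlet gives ½v² = g·h_out, so v = √(2·9.81·5.09) = 9.99 m/s.
Continuity keeps v the same throughout the tube; from surface to crest, P_atm + 0 = P_top + ½ρv² + ρg·h_top.
P_top = 102300 − ½·1000·9.99² − 1000·9.81·2.39 = 28900 Pa.

P_top = 28.9 kPa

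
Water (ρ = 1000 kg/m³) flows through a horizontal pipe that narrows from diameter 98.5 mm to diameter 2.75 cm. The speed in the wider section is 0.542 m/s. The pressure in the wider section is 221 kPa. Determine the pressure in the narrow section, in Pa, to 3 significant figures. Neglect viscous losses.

P₂ ≈ 197000 Pa

Mass conservation (A₁v₁ = A₂v₂) gives v₂ = 0.542 × 76.2/5.94 = 6.95 m/s.
Bernoulli (h₁ = h₂): P₁ − P₂ = ½ρ(v₂² − v₁²).
P₂ = P₁ − ½ρ(v₂² − v₁²) = 221000 − ½·1000·(6.95² − 0.542²) = 221000 − 24000 = 197000 Pa.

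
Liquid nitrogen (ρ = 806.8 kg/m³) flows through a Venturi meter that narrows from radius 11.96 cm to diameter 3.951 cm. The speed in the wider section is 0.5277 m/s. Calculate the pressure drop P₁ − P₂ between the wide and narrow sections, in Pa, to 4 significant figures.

150800 Pa

Continuity gives A₁v₁ = A₂v₂, so v₂ = (449.4 cm²)/(12.26 cm²) × 0.5277 m/s = 19.34 m/s.
With no height change, Bernoulli's equation is P₁ + ½ρv₁² = P₂ + ½ρv₂².
P₁ − P₂ = ½·806.8·(19.34² − 0.5277²) = ½·806.8·373.8 = 150800 Pa.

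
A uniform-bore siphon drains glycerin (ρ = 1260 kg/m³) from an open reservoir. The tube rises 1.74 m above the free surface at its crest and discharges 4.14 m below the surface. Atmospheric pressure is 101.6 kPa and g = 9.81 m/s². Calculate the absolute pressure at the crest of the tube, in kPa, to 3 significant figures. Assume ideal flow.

P_top ≈ 28.9 kPa

Bernoulli surface→outlet gives ½v² = g·h_out, so v = √(2·9.81·4.14) = 9.01 m/s.
Continuity keeps v the same throughout the tube; from surface to crest, P_atm + 0 = P_top + ½ρv² + ρg·h_top.
P_top = 101600 − ½·1260·9.01² − 1260·9.81·1.74 = 28900 Pa.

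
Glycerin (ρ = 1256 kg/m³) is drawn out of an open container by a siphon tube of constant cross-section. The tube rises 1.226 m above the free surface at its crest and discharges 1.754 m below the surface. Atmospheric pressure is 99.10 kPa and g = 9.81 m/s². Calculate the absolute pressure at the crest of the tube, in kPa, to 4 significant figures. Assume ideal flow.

P_top = 62.38 kPa

From the surface to the outlet (both open to atmosphere, surface at rest): v = √(2g·h_out) = √(2·9.81·1.754) = 5.866 m/s.
Continuity keeps v the same throughout the tube; from surface to crest, P_atm + 0 = P_top + ½ρv² + ρg·h_top.
P_top = 99100 − ½·1256·5.866² − 1256·9.81·1.226 = 62380 Pa.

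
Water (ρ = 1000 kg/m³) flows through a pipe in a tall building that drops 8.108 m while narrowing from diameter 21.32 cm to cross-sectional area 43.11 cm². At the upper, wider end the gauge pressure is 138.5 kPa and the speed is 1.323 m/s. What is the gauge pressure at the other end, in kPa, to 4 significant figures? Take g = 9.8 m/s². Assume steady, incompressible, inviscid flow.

P₂ ≈ 158.8 kPa

By continuity, v₂ = v₁·A₁/A₂ = 1.323·(357.0/43.11) = 10.96 m/s.
Energy conservation along the streamline gives P₂ = P₁ − ½ρ(v₂² − v₁²) − ρg(h₂ − h₁).
P₂ = 138500 + ½·1000·(1.323² − 10.96²) − 1000·9.8·(−8.108) = 138500 + (-59140) − (-79460) = 158800 Pa.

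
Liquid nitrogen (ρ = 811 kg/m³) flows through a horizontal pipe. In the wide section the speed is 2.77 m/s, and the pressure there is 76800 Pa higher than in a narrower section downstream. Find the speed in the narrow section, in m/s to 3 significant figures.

v₂ ≈ 14.0 m/s

Along the level pipe P + ½ρv² is conserved, hence v₂² = v₁² + 2(P₁ − P₂)/ρ.
v₂ = √(2.77² + 2·76800/811) = √(7.67 + 189) = 14.0 m/s.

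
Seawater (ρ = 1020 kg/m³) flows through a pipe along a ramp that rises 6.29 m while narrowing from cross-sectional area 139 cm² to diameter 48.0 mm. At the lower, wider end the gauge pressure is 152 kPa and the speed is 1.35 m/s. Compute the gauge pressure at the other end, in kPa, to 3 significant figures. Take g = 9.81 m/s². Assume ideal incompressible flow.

Mass conservation (A₁v₁ = A₂v₂) gives v₂ = 1.35 × 139/18.1 = 10.4 m/s.
Applying Bernoulli between the two ends and solving for P₂: P₂ = P₁ + ½ρ(v₁² − v₂²) − ρgΔh.
P₂ = 152000 + ½·1020·(1.35² − 10.4²) − 1020·9.81·(+6.29) = 152000 + (-53900) − (62900) = 35100 Pa.

P₂ ≈ 35.1 kPa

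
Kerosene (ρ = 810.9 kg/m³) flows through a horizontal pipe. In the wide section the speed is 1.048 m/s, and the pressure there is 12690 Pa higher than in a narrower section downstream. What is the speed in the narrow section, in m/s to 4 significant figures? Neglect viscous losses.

v₂ ≈ 5.692 m/s

With h₁ = h₂, rearranging Bernoulli gives v₂ = √(v₁² + 2ΔP/ρ).
v₂ = √(1.048² + 2·12690/810.9) = √(1.098 + 31.30) = 5.692 m/s.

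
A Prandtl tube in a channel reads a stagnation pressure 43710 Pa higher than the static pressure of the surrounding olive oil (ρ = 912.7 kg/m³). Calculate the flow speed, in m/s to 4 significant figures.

Bernoulli between the free stream and the stagnation point: ½ρv² = P_stag − P_static.
v = √(2ΔP/ρ) = √(2·43710/912.7) = 9.787 m/s.

v = 9.787 m/s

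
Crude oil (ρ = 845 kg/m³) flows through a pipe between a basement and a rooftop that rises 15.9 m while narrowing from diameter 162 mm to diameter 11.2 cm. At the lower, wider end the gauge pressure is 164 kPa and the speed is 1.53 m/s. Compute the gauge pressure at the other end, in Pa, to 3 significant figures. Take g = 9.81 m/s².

28900 Pa

By continuity, v₂ = v₁·A₁/A₂ = 1.53·(206/98.5) = 3.20 m/s.
Energy conservation along the streamline gives P₂ = P₁ − ½ρ(v₂² − v₁²) − ρg(h₂ − h₁).
P₂ = 164000 + ½·845·(1.53² − 3.20²) − 845·9.81·(+15.9) = 164000 + (-3340) − (132000) = 28900 Pa.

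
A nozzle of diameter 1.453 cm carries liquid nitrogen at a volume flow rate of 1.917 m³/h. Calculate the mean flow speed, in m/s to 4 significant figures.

v = 3.211 m/s

Q = 1.917 m³/h = 0.0005325 m³/s.
v = Q/A = 0.0005325 / 0.0001658 = 3.211 m/s.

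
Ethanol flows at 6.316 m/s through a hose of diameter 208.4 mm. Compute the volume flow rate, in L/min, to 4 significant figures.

Q = A·v = 0.03411 m² × 6.316 m/s = 0.2154 m³/s.
Converting: 0.2154 m³/s × 60000 = 12930 L/min.

Q = 12930 L/min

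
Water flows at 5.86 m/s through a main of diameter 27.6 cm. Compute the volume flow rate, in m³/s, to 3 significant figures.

Q = 0.351 m³/s

Q = A·v = 0.0598 m² × 5.86 m/s = 0.351 m³/s.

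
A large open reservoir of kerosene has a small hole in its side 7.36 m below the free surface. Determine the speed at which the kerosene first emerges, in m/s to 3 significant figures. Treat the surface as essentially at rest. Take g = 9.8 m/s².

v = 12.0 m/s

Torricelli's result v = √(2gh) gives v = √(2·9.8·7.36) = 12.0 m/s.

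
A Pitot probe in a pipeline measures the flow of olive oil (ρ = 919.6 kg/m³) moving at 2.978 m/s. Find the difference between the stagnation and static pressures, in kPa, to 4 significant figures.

At the stagnation point the flow is brought to rest, so Bernoulli gives P_stag − P_static = ½ρv².
ΔP = ½·919.6·2.978² = 4078 Pa.

ΔP ≈ 4.078 kPa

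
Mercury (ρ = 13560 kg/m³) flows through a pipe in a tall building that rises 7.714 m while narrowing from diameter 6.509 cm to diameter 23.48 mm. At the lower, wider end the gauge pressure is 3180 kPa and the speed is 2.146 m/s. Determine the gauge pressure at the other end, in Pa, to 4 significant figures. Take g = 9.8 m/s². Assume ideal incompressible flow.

P₂ ≈ 342200 Pa

By continuity, v₂ = v₁·A₁/A₂ = 2.146·(33.28/4.330) = 16.49 m/s.
Energy conservation along the streamline gives P₂ = P₁ − ½ρ(v₂² − v₁²) − ρg(h₂ − h₁).
P₂ = 3180000 + ½·13560·(2.146² − 16.49²) − 13560·9.8·(+7.714) = 3180000 + (-1813000) − (1025000) = 342200 Pa.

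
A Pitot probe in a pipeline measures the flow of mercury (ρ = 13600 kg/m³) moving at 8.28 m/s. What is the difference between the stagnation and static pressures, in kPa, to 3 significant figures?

Bernoulli between the free stream and the stagnation point: ½ρv² = P_stag − P_static.
ΔP = ½·13600·8.28² = 466000 Pa.

ΔP ≈ 466 kPa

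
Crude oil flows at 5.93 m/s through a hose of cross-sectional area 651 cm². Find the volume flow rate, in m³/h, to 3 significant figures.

Q = A·v = 0.0651 m² × 5.93 m/s = 0.386 m³/s.
Converting: 0.386 m³/s × 3600 = 1390 m³/h.

Q = 1390 m³/h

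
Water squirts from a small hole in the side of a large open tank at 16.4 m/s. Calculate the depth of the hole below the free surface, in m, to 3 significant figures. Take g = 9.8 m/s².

Torricelli: v = √(2gh), so h = v²/(2g).
h = 16.4²/(2·9.8) = 269/19.60 = 13.7 m.

h ≈ 13.7 m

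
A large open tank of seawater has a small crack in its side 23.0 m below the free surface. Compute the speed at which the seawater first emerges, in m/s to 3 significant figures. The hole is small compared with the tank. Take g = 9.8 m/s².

With the surface at rest and both surface and jet at atmospheric pressure, Bernoulli gives ρg h = ½ρv², so v = √(2gh) = √(2·9.8·23.0) = 21.2 m/s.

v = 21.2 m/s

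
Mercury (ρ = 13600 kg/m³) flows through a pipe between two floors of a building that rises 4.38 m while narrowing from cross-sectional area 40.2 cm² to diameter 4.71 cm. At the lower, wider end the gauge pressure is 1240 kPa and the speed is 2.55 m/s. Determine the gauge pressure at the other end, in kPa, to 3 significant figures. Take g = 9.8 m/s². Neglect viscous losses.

465 kPa

Mass conservation (A₁v₁ = A₂v₂) gives v₂ = 2.55 × 40.2/17.4 = 5.88 m/s.
Energy conservation along the streamline gives P₂ = P₁ − ½ρ(v₂² − v₁²) − ρg(h₂ − h₁).
P₂ = 1240000 + ½·13600·(2.55² − 5.88²) − 13600·9.8·(+4.38) = 1240000 + (-191000) − (584000) = 465000 Pa.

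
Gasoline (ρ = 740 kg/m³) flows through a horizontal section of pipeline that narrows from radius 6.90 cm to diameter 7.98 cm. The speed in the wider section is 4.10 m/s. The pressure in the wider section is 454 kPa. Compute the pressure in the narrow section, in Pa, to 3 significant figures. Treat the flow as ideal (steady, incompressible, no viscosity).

Continuity gives A₁v₁ = A₂v₂, so v₂ = (150 cm²)/(50.0 cm²) × 4.10 m/s = 12.3 m/s.
Bernoulli (h₁ = h₂): P₁ − P₂ = ½ρ(v₂² − v₁²).
P₂ = P₁ − ½ρ(v₂² − v₁²) = 454000 − ½·740·(12.3² − 4.10²) = 454000 − 49400 = 405000 Pa.

P₂ ≈ 405000 Pa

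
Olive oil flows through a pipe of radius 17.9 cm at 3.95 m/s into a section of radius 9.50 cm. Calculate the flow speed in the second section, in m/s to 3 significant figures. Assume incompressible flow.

Mass conservation (A₁v₁ = A₂v₂) gives v₂ = 3.95 × 1010/284 = 14.0 m/s.

14.0 m/s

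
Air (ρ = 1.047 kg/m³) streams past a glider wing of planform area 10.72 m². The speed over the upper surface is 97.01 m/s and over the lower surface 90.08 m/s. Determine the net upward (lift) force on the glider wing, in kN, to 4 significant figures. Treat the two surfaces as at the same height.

F ≈ 7.276 kN

From P + ½ρv² = const at equal height, P_low − P_up = ½ρ(v_up² − v_low²).
ΔP = ½·1.047·(97.01² − 90.08²) = 678.7 Pa.
Lift = ΔP · A = 678.7 × 10.72 = 7276 N.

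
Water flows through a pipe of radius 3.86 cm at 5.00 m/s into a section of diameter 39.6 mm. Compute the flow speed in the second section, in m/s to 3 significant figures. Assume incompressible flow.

By continuity, v₂ = v₁·A₁/A₂ = 5.00·(46.8/12.3) = 19.0 m/s.

19.0 m/s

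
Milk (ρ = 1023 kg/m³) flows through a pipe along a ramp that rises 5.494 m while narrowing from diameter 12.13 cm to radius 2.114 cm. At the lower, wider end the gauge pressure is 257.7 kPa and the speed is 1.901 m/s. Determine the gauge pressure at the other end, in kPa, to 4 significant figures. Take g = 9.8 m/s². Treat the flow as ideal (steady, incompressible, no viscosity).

P₂ = 79.24 kPa

Mass conservation (A₁v₁ = A₂v₂) gives v₂ = 1.901 × 115.6/14.04 = 15.65 m/s.
Applying Bernoulli between the two ends and solving for P₂: P₂ = P₁ + ½ρ(v₁² − v₂²) − ρgΔh.
P₂ = 257700 + ½·1023·(1.901² − 15.65²) − 1023·9.8·(+5.494) = 257700 + (-123400) − (55080) = 79240 Pa.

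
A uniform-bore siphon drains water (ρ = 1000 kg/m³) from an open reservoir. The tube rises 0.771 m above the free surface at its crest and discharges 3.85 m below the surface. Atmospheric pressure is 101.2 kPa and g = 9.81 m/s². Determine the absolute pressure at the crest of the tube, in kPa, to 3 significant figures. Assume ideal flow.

P_top ≈ 55.9 kPa

The outlet speed comes from Torricelli: v = √(2g·3.85) = 8.69 m/s.
The bore is uniform, so the speed at the crest is the same v. Bernoulli surface→crest: P_atm = P_top + ½ρv² + ρg·h_top.
P_top = 101200 − ½·1000·8.69² − 1000·9.81·0.771 = 55900 Pa.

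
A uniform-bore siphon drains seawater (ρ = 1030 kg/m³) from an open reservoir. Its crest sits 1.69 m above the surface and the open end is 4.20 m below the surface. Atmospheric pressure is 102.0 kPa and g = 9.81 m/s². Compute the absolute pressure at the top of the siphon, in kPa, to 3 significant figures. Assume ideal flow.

From the surface to the outlet (both open to atmosphere, surface at rest): v = √(2g·h_out) = √(2·9.81·4.20) = 9.08 m/s.
With constant cross-section the crest speed equals v; applying Bernoulli from the surface up to the crest, P_top = P_atm − ½ρv² − ρg·h_top.
P_top = 102000 − ½·1030·9.08² − 1030·9.81·1.69 = 42500 Pa.

P_top = 42.5 kPa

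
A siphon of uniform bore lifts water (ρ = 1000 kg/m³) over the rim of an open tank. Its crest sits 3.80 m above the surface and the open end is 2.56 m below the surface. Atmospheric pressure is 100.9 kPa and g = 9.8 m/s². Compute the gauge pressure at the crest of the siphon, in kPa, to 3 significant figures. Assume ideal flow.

Bernoulli surface→outlet gives ½v² = g·h_out, so v = √(2·9.8·2.56) = 7.08 m/s.
With constant cross-section the crest speed equals v; applying Bernoulli from the surface up to the crest, P_top = P_atm − ½ρv² − ρg·h_top.
P_top = 100900 − ½·1000·7.08² − 1000·9.8·3.80 = 38600 Pa. So P_gauge = P_top − P_atm = -62300 Pa.

P_gauge ≈ -62.3 kPa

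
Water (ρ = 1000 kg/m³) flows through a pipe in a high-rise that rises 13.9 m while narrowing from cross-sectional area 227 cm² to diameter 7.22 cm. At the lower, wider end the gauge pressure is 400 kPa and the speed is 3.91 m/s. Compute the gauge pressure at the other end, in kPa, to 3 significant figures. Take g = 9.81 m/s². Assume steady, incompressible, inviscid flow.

P₂ = 36.3 kPa

By continuity, v₂ = v₁·A₁/A₂ = 3.91·(227/40.9) = 21.7 m/s.
Bernoulli: P₁ + ½ρv₁² + ρg h₁ = P₂ + ½ρv₂² + ρg h₂, so P₂ = P₁ + ½ρ(v₁² − v₂²) − ρg(h₂ − h₁).
P₂ = 400000 + ½·1000·(3.91² − 21.7²) − 1000·9.81·(+13.9) = 400000 + (-227000) − (136000) = 36300 Pa.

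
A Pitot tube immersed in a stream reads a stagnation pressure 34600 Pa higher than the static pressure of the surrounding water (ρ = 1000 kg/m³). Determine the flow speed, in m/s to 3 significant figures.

Bernoulli between the free stream and the stagnation point: ½ρv² = P_stag − P_static.
v = √(2ΔP/ρ) = √(2·34600/1000) = 8.32 m/s.

v = 8.32 m/s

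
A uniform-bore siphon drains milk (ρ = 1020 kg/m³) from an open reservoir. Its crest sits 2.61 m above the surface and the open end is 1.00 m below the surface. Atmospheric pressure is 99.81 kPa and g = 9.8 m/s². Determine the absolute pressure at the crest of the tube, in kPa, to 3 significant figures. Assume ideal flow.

P_top ≈ 63.7 kPa

From the surface to the outlet (both open to atmosphere, surface at rest): v = √(2g·h_out) = √(2·9.8·1.00) = 4.43 m/s.
Continuity keeps v the same throughout the tube; from surface to crest, P_atm + 0 = P_top + ½ρv² + ρg·h_top.
P_top = 99810 − ½·1020·4.43² − 1020·9.8·2.61 = 63700 Pa.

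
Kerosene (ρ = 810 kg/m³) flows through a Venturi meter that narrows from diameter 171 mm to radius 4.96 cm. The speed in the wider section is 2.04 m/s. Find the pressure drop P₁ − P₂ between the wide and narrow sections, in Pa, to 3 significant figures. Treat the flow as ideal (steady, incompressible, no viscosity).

ΔP = 13200 Pa

Mass conservation (A₁v₁ = A₂v₂) gives v₂ = 2.04 × 230/77.3 = 6.06 m/s.
With no height change, Bernoulli's equation is P₁ + ½ρv₁² = P₂ + ½ρv₂².
P₁ − P₂ = ½·810·(6.06² − 2.04²) = ½·810·32.6 = 13200 Pa.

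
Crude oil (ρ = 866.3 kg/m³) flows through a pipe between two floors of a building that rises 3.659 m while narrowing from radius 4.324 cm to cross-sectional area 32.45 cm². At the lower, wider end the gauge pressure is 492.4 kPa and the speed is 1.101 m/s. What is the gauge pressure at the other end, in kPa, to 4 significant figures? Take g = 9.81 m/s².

P₂ ≈ 460.1 kPa

Continuity gives A₁v₁ = A₂v₂, so v₂ = (58.74 cm²)/(32.45 cm²) × 1.101 m/s = 1.993 m/s.
Bernoulli: P₁ + ½ρv₁² + ρg h₁ = P₂ + ½ρv₂² + ρg h₂, so P₂ = P₁ + ½ρ(v₁² − v₂²) − ρg(h₂ − h₁).
P₂ = 492400 + ½·866.3·(1.101² − 1.993²) − 866.3·9.81·(+3.659) = 492400 + (-1195) − (31100) = 460100 Pa.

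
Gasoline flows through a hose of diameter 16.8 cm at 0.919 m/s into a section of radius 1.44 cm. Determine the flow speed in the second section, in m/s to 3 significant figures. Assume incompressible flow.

31.3 m/s

Mass conservation (A₁v₁ = A₂v₂) gives v₂ = 0.919 × 222/6.51 = 31.3 m/s.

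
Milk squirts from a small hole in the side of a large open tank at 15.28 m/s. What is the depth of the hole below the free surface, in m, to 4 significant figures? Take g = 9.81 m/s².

Inverting v = √(2gh) gives h = v² / 2g.
h = 15.28²/(2·9.81) = 233.5/19.62 = 11.90 m.

11.90 m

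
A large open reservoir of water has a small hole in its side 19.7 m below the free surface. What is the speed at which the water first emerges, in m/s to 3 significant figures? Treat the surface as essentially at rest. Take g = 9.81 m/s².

With the surface at rest and both surface and jet at atmospheric pressure, Bernoulli gives ρg h = ½ρv², so v = √(2gh) = √(2·9.81·19.7) = 19.7 m/s.

19.7 m/s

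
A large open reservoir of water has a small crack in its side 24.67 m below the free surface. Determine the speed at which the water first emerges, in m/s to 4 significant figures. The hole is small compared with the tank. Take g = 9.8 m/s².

With the surface at rest and both surface and jet at atmospheric pressure, Bernoulli gives ρg h = ½ρv², so v = √(2gh) = √(2·9.8·24.67) = 21.99 m/s.

v = 21.99 m/s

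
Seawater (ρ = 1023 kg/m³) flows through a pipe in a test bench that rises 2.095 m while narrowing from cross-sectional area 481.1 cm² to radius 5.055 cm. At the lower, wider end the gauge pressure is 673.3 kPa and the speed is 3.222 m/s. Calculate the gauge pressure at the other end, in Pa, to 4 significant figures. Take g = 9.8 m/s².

The volume flow rate is constant, so v₂ = (A₁/A₂)v₁ = (481.1/80.28)·3.222 = 19.31 m/s.
Energy conservation along the streamline gives P₂ = P₁ − ½ρ(v₂² − v₁²) − ρg(h₂ − h₁).
P₂ = 673300 + ½·1023·(3.222² − 19.31²) − 1023·9.8·(+2.095) = 673300 + (-185400) − (21000) = 466900 Pa.

P₂ ≈ 466900 Pa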